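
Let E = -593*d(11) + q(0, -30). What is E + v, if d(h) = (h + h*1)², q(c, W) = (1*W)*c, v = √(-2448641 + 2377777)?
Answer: -287012 + 4*I*√4429 ≈ -2.8701e+5 + 266.2*I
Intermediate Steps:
v = 4*I*√4429 (v = √(-70864) = 4*I*√4429 ≈ 266.2*I)
q(c, W) = W*c
d(h) = 4*h² (d(h) = (h + h)² = (2*h)² = 4*h²)
E = -287012 (E = -2372*11² - 30*0 = -2372*121 + 0 = -593*484 + 0 = -287012 + 0 = -287012)
E + v = -287012 + 4*I*√4429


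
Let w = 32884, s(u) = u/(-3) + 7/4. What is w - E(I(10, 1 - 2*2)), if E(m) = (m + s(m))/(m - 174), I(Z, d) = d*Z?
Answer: 26833271/816 ≈ 32884.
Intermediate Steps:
I(Z, d) = Z*d
s(u) = 7/4 - u/3 (s(u) = u*(-⅓) + 7*(¼) = -u/3 + 7/4 = 7/4 - u/3)
E(m) = (7/4 + 2*m/3)/(-174 + m) (E(m) = (m + (7/4 - m/3))/(m - 174) = (7/4 + 2*m/3)/(-174 + m))
w - E(I(10, 1 - 2*2)) = 32884 - (21 + 8*(10*(1 - 2*2)))/(12*(-174 + 10*(1 - 2*2))) = 32884 - (21 + 8*(10*(1 - 4)))/(12*(-174 + 10*(1 - 4))) = 32884 - (21 + 8*(10*(-3)))/(12*(-174 + 10*(-3))) = 32884 - (21 + 8*(-30))/(12*(-174 - 30)) = 32884 - (21 - 240)/(12*(-204)) = 32884 - (-1)*(-219)/(12*204) = 32884 - 1*73/816 = 32884 - 73/816 = 26833271/816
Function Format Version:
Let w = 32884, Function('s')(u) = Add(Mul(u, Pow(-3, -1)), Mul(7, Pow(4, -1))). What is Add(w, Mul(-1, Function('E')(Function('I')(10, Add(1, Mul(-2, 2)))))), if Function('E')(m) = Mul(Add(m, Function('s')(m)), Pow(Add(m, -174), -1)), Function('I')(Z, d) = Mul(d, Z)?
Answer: Rational(26833271, 816) ≈ 32884.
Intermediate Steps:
Function('I')(Z, d) = Mul(Z, d)
Function('s')(u) = Add(Rational(7, 4), Mul(Rational(-1, 3), u)) (Function('s')(u) = Add(Mul(u, Rational(-1, 3)), Mul(7, Rational(1, 4))) = Add(Mul(Rational(-1, 3), u), Rational(7, 4)) = Add(Rational(7, 4), Mul(Rational(-1, 3), u)))
Function('E')(m) = Mul(Pow(Add(-174, m), -1), Add(Rational(7, 4), Mul(Rational(2, 3), m))) (Function('E')(m) = Mul(Add(m, Add(Rational(7, 4), Mul(Rational(-1, 3), m))), Pow(Add(m, -174), -1)) = Mul(Add(Rational(7, 4), Mul(Rational(2, 3), m)), Pow(Add(-174, m), -1)) = Mul(Pow(Add(-174, m), -1), Add(Rational(7, 4), Mul(Rational(2, 3), m))))
Add(w, Mul(-1, Function('E')(Function('I')(10, Add(1, Mul(-2, 2)))))) = Add(32884, Mul(-1, Mul(Rational(1, 12), Pow(Add(-174, Mul(10, Add(1, Mul(-2, 2)))), -1), Add(21, Mul(8, Mul(10, Add(1, Mul(-2, 2)))))))) = Add(32884, Mul(-1, Mul(Rational(1, 12), Pow(Add(-174, Mul(10, Add(1, -4))), -1), Add(21, Mul(8, Mul(10, Add(1, -4))))))) = Add(32884, Mul(-1, Mul(Rational(1, 12), Pow(Add(-174, Mul(10, -3)), -1), Add(21, Mul(8, Mul(10, -3)))))) = Add(32884, Mul(-1, Mul(Rational(1, 12), Pow(Add(-174, -30), -1), Add(21, Mul(8, -30))))) = Add(32884, Mul(-1, Mul(Rational(1, 12), Pow(-204, -1), Add(21, -240)))) = Add(32884, Mul(-1, Mul(Rational(1, 12), Rational(-1, 204), -219))) = Add(32884, Mul(-1, Rational(73, 816))) = Add(32884, Rational(-73, 816)) = Rational(26833271, 816)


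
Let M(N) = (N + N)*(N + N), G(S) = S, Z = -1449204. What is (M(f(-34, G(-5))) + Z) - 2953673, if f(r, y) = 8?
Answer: -4402621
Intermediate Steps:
M(N) = 4*N² (M(N) = (2*N)*(2*N) = 4*N²)
(M(f(-34, G(-5))) + Z) - 2953673 = (4*8² - 1449204) - 2953673 = (4*64 - 1449204) - 2953673 = (256 - 1449204) - 2953673 = -1448948 - 2953673 = -4402621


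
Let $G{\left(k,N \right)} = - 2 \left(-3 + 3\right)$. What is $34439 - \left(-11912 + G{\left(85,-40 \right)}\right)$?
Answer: $46351$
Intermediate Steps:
$G{\left(k,N \right)} = 0$ ($G{\left(k,N \right)} = \left(-2\right) 0 = 0$)
$34439 - \left(-11912 + G{\left(85,-40 \right)}\right) = 34439 - \left(-11912 + 0\right) = 34439 - -11912 = 34439 + 11912 = 46351$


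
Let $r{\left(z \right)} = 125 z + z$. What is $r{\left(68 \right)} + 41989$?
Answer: $50557$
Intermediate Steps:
$r{\left(z \right)} = 126 z$
$r{\left(68 \right)} + 41989 = 126 \cdot 68 + 41989 = 8568 + 41989 = 50557$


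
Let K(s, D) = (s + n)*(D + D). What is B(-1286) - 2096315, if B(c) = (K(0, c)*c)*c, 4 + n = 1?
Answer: 12758593621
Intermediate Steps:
n = -3 (n = -4 + 1 = -3)
K(s, D) = 2*D*(-3 + s) (K(s, D) = (s - 3)*(D + D) = (-3 + s)*(2*D) = 2*D*(-3 + s))
B(c) = -6*c³ (B(c) = ((2*c*(-3 + 0))*c)*c = ((2*c*(-3))*c)*c = ((-6*c)*c)*c = (-6*c²)*c = -6*c³)
B(-1286) - 2096315 = -6*(-1286)³ - 2096315 = -6*(-2126781656) - 2096315 = 12760689936 - 2096315 = 12758593621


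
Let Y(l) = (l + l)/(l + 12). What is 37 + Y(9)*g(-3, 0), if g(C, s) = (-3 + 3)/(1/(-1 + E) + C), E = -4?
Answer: 37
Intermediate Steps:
Y(l) = 2*l/(12 + l) (Y(l) = (2*l)/(12 + l) = 2*l/(12 + l))
g(C, s) = 0 (g(C, s) = (-3 + 3)/(1/(-1 - 4) + C) = 0/(1/(-5) + C) = 0/(-⅕ + C) = 0)
37 + Y(9)*g(-3, 0) = 37 + (2*9/(12 + 9))*0 = 37 + (2*9/21)*0 = 37 + (2*9*(1/21))*0 = 37 + (6/7)*0 = 37 + 0 = 37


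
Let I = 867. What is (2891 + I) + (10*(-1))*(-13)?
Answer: 3888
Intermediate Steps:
(2891 + I) + (10*(-1))*(-13) = (2891 + 867) + (10*(-1))*(-13) = 3758 - 10*(-13) = 3758 + 130 = 3888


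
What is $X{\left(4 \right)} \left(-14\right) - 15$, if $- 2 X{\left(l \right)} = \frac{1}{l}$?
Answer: $- \frac{53}{4} \approx -13.25$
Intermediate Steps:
$X{\left(l \right)} = - \frac{1}{2 l}$
$X{\left(4 \right)} \left(-14\right) - 15 = - \frac{1}{2 \cdot 4} \left(-14\right) - 15 = \left(- \frac{1}{2}\right) \frac{1}{4} \left(-14\right) - 15 = \left(- \frac{1}{8}\right) \left(-14\right) - 15 = \frac{7}{4} - 15 = - \frac{53}{4}$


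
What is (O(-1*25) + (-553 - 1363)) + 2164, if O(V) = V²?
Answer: 873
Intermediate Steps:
(O(-1*25) + (-553 - 1363)) + 2164 = ((-1*25)² + (-553 - 1363)) + 2164 = ((-25)² - 1916) + 2164 = (625 - 1916) + 2164 = -1291 + 2164 = 873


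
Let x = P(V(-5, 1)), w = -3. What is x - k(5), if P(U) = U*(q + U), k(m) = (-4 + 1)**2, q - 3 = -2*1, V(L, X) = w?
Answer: -3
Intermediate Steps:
V(L, X) = -3
q = 1 (q = 3 - 2*1 = 3 - 2 = 1)
k(m) = 9 (k(m) = (-3)**2 = 9)
P(U) = U*(1 + U)
x = 6 (x = -3*(1 - 3) = -3*(-2) = 6)
x - k(5) = 6 - 1*9 = 6 - 9 = -3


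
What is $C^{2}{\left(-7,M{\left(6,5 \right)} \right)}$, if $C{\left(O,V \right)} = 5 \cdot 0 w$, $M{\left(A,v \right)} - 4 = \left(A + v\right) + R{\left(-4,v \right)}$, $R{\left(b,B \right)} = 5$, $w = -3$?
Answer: $0$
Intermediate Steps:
$M{\left(A,v \right)} = 9 + A + v$ ($M{\left(A,v \right)} = 4 + \left(\left(A + v\right) + 5\right) = 4 + \left(5 + A + v\right) = 9 + A + v$)
$C{\left(O,V \right)} = 0$ ($C{\left(O,V \right)} = 5 \cdot 0 \left(-3\right) = 0 \left(-3\right) = 0$)
$C^{2}{\left(-7,M{\left(6,5 \right)} \right)} = 0^{2} = 0$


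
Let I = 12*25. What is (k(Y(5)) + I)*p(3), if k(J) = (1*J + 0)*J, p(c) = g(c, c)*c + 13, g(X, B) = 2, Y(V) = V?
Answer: 6175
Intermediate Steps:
p(c) = 13 + 2*c (p(c) = 2*c + 13 = 13 + 2*c)
k(J) = J² (k(J) = (J + 0)*J = J*J = J²)
I = 300
(k(Y(5)) + I)*p(3) = (5² + 300)*(13 + 2*3) = (25 + 300)*(13 + 6) = 325*19 = 6175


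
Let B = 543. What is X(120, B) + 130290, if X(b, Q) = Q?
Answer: 130833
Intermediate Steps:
X(120, B) + 130290 = 543 + 130290 = 130833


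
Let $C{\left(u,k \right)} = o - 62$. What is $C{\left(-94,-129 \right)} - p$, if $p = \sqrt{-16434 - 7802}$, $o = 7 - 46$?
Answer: $-101 - 2 i \sqrt{6059} \approx -101.0 - 155.68 i$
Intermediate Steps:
$o = -39$ ($o = 7 - 46 = -39$)
$C{\left(u,k \right)} = -101$ ($C{\left(u,k \right)} = -39 - 62 = -101$)
$p = 2 i \sqrt{6059}$ ($p = \sqrt{-24236} = 2 i \sqrt{6059} \approx 155.68 i$)
$C{\left(-94,-129 \right)} - p = -101 - 2 i \sqrt{6059}$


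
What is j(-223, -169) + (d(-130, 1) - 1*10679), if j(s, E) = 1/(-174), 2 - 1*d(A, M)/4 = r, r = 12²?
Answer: -1956979/174 ≈ -11247.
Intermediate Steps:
r = 144
d(A, M) = -568 (d(A, M) = 8 - 4*144 = 8 - 576 = -568)
j(s, E) = -1/174
j(-223, -169) + (d(-130, 1) - 1*10679) = -1/174 + (-568 - 1*10679) = -1/174 + (-568 - 10679) = -1/174 - 11247 = -1956979/174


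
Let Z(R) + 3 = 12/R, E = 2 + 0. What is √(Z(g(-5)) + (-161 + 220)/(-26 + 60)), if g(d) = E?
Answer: √5474/34 ≈ 2.1761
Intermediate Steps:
E = 2
g(d) = 2
Z(R) = -3 + 12/R
√(Z(g(-5)) + (-161 + 220)/(-26 + 60)) = √((-3 + 12/2) + (-161 + 220)/(-26 + 60)) = √((-3 + 12*(½)) + 59/34) = √((-3 + 6) + 59*(1/34)) = √(3 + 59/34) = √(161/34) = √5474/34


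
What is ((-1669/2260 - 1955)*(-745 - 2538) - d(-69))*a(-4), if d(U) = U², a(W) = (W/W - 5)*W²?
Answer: -231999973872/565 ≈ -4.1062e+8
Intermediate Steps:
a(W) = -4*W² (a(W) = (1 - 5)*W² = -4*W²)
((-1669/2260 - 1955)*(-745 - 2538) - d(-69))*a(-4) = ((-1669/2260 - 1955)*(-745 - 2538) - 1*(-69)²)*(-4*(-4)²) = ((-1669*1/2260 - 1955)*(-3283) - 1*4761)*(-4*16) = ((-1669/2260 - 1955)*(-3283) - 4761)*(-64) = (-4419969/2260*(-3283) - 4761)*(-64) = (14510758227/2260 - 4761)*(-64) = (14499998367/2260)*(-64) = -231999973872/565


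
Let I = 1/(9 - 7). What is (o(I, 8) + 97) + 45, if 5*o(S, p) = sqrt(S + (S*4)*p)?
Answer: 142 + sqrt(66)/10 ≈ 142.81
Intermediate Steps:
I = 1/2 ≈ 0.50000
o(S, p) = sqrt(S + 4*S*p)/5 (o(S, p) = sqrt(S + (S*4)*p)/5 = sqrt(S + (4*S)*p)/5 = sqrt(S + 4*S*p)/5)
(o(I, 8) + 97) + 45 = (sqrt((1 + 4*8)/2)/5 + 97) + 45 = (sqrt((1 + 32)/2)/5 + 97) + 45 = (sqrt((1/2)*33)/5 + 97) + 45 = (sqrt(33/2)/5 + 97) + 45 = ((sqrt(66)/2)/5 + 97) + 45 = (sqrt(66)/10 + 97) + 45 = (97 + sqrt(66)/10) + 45 = 142 + sqrt(66)/10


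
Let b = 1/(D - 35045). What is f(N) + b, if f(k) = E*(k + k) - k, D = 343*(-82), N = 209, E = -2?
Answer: -66013696/63171 ≈ -1045.0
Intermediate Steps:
D = -28126
f(k) = -5*k (f(k) = -2*(k + k) - k = -4*k - k = -5*k)
b = -1/63171 (b = 1/(-28126 - 35045) = 1/(-63171) = -1/63171 ≈ -1.5830e-5)
f(N) + b = -5*209 - 1/63171 = -1045 - 1/63171 = -66013696/63171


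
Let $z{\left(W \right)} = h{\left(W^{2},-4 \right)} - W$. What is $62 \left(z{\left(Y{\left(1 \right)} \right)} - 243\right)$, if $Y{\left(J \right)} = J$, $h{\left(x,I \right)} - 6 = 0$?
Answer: $-14756$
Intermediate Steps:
$h{\left(x,I \right)} = 6$ ($h{\left(x,I \right)} = 6 + 0 = 6$)
$z{\left(W \right)} = 6 - W$
$62 \left(z{\left(Y{\left(1 \right)} \right)} - 243\right) = 62 \left(\left(6 - 1\right) - 243\right) = 62 \left(5 - 243\right) = 62 \left(-238\right) = -14756$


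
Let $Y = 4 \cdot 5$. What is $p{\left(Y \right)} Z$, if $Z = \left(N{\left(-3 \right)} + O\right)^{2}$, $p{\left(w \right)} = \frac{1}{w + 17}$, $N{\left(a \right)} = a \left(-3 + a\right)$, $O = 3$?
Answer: $\frac{441}{37} \approx 11.919$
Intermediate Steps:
$Y = 20$
$p{\left(w \right)} = \frac{1}{17 + w}$
$Z = 441$ ($Z = \left(- 3 \left(-3 - 3\right) + 3\right)^{2} = \left(\left(-3\right) \left(-6\right) + 3\right)^{2} = \left(18 + 3\right)^{2} = 21^{2} = 441$)
$p{\left(Y \right)} Z = \frac{1}{17 + 20} \cdot 441 = \frac{1}{37} \cdot 441 = \frac{441}{37}$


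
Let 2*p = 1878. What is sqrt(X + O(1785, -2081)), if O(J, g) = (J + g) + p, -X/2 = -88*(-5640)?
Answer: I*sqrt(991997) ≈ 995.99*I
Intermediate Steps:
X = -992640 (X = -(-176)*(-5640) = -2*496320 = -992640)
p = 939 (p = (1/2)*1878 = 939)
O(J, g) = 939 + J + g (O(J, g) = (J + g) + 939 = 939 + J + g)
sqrt(X + O(1785, -2081)) = sqrt(-992640 + (939 + 1785 - 2081)) = sqrt(-992640 + 643) = sqrt(-991997) = I*sqrt(991997)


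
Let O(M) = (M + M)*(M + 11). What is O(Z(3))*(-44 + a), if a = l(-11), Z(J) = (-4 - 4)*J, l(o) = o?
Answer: -34320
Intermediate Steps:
Z(J) = -8*J
O(M) = 2*M*(11 + M) (O(M) = (2*M)*(11 + M) = 2*M*(11 + M))
a = -11
O(Z(3))*(-44 + a) = (2*(-8*3)*(11 - 8*3))*(-44 - 11) = (2*(-24)*(11 - 24))*(-55) = (2*(-24)*(-13))*(-55) = 624*(-55) = -34320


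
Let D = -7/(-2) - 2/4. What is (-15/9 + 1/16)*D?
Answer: -77/16 ≈ -4.8125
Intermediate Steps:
D = 3 (D = -7*(-½) - 2*¼ = 7/2 - ½ = 3)
(-15/9 + 1/16)*D = (-15/9 + 1/16)*3 = (-15*⅑ + 1/16)*3 = (-5/3 + 1/16)*3 = -77/48*3 = -77/16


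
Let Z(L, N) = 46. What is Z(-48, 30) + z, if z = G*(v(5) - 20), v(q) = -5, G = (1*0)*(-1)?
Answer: 46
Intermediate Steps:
G = 0 (G = 0*(-1) = 0)
z = 0 (z = 0*(-5 - 20) = 0*(-25) = 0)
Z(-48, 30) + z = 46 + 0 = 46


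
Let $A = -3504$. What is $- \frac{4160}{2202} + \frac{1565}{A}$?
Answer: $- \frac{1001265}{428656} \approx -2.3358$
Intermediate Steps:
$- \frac{4160}{2202} + \frac{1565}{A} = - \frac{4160}{2202} + \frac{1565}{-3504} = \left(-4160\right) \frac{1}{2202} + 1565 \left(- \frac{1}{3504}\right) = - \frac{2080}{1101} - \frac{1565}{3504} = - \frac{1001265}{428656}$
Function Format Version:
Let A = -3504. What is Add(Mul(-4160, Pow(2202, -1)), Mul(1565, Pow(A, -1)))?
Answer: Rational(-1001265, 428656) ≈ -2.3358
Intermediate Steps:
Add(Mul(-4160, Pow(2202, -1)), Mul(1565, Pow(A, -1))) = Add(Mul(-4160, Pow(2202, -1)), Mul(1565, Pow(-3504, -1))) = Add(Mul(-4160, Rational(1, 2202)), Mul(1565, Rational(-1, 3504))) = Add(Rational(-2080, 1101), Rational(-1565, 3504)) = Rational(-1001265, 428656)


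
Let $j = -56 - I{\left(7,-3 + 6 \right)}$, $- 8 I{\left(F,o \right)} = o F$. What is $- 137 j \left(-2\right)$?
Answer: $- \frac{58499}{4} \approx -14625.0$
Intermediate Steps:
$I{\left(F,o \right)} = - \frac{F o}{8}$ ($I{\left(F,o \right)} = - \frac{o F}{8} = - \frac{F o}{8}$)
$j = - \frac{427}{8}$ ($j = -56 - \left(- \frac{1}{8}\right) 7 \left(-3 + 6\right) = -56 - \left(- \frac{1}{8}\right) 7 \cdot 3 = -56 - - \frac{21}{8} = -56 + \frac{21}{8} = - \frac{427}{8} \approx -53.375$)
$- 137 j \left(-2\right) = \left(-137\right) \left(- \frac{427}{8}\right) \left(-2\right) = \frac{58499}{8} \left(-2\right) = - \frac{58499}{4}$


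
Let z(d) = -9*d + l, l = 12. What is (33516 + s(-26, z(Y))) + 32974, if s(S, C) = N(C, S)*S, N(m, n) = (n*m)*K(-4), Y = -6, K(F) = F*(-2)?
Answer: 423418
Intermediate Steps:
K(F) = -2*F
N(m, n) = 8*m*n (N(m, n) = (n*m)*(-2*(-4)) = (m*n)*8 = 8*m*n)
z(d) = 12 - 9*d (z(d) = -9*d + 12 = 12 - 9*d)
s(S, C) = 8*C*S² (s(S, C) = (8*C*S)*S = 8*C*S²)
(33516 + s(-26, z(Y))) + 32974 = (33516 + 8*(12 - 9*(-6))*(-26)²) + 32974 = (33516 + 8*(12 + 54)*676) + 32974 = (33516 + 8*66*676) + 32974 = (33516 + 356928) + 32974 = 390444 + 32974 = 423418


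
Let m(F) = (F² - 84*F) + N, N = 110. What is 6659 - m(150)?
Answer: -3351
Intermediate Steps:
m(F) = 110 + F² - 84*F (m(F) = (F² - 84*F) + 110 = 110 + F² - 84*F)
6659 - m(150) = 6659 - (110 + 150² - 84*150) = 6659 - (110 + 22500 - 12600) = 6659 - 1*10010 = 6659 - 10010 = -3351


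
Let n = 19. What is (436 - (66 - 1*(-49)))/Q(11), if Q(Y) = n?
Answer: 321/19 ≈ 16.895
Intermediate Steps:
Q(Y) = 19
(436 - (66 - 1*(-49)))/Q(11) = (436 - (66 - 1*(-49)))/19 = (436 - (66 + 49))*(1/19) = (436 - 1*115)*(1/19) = (436 - 115)*(1/19) = 321*(1/19) = 321/19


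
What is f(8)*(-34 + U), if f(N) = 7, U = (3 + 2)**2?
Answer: -63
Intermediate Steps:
U = 25 (U = 5**2 = 25)
f(8)*(-34 + U) = 7*(-34 + 25) = 7*(-9) = -63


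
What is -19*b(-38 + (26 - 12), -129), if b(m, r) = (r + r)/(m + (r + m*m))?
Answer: 1634/141 ≈ 11.589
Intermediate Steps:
b(m, r) = 2*r/(m + r + m**2) (b(m, r) = (2*r)/(m + (r + m**2)) = (2*r)/(m + r + m**2) = 2*r/(m + r + m**2))
-19*b(-38 + (26 - 12), -129) = -38*(-129)/((-38 + (26 - 12)) - 129 + (-38 + (26 - 12))**2) = -38*(-129)/((-38 + 14) - 129 + (-38 + 14)**2) = -38*(-129)/(-24 - 129 + (-24)**2) = -38*(-129)/(-24 - 129 + 576) = -38*(-129)/423 = -19*(-86/141) = 1634/141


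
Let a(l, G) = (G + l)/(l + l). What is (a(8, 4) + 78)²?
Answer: 99225/16 ≈ 6201.6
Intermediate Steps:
a(l, G) = (G + l)/(2*l) (a(l, G) = (G + l)/((2*l)) = (G + l)*(1/(2*l)) = (G + l)/(2*l))
(a(8, 4) + 78)² = ((½)*(4 + 8)/8 + 78)² = ((½)*(⅛)*12 + 78)² = (¾ + 78)² = (315/4)² = 99225/16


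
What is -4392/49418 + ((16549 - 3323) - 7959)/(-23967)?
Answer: -182773835/592200603 ≈ -0.30863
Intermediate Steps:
-4392/49418 + ((16549 - 3323) - 7959)/(-23967) = -4392*1/49418 + (13226 - 7959)*(-1/23967) = -2196/24709 + 5267*(-1/23967) = -2196/24709 - 5267/23967 = -182773835/592200603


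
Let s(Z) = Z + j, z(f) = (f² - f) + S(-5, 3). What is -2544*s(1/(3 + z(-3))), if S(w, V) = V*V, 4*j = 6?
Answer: -3922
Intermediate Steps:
j = 3/2 (j = (¼)*6 = 3/2 ≈ 1.5000)
S(w, V) = V²
z(f) = 9 + f² - f (z(f) = (f² - f) + 3² = (f² - f) + 9 = 9 + f² - f)
s(Z) = 3/2 + Z (s(Z) = Z + 3/2 = 3/2 + Z)
-2544*s(1/(3 + z(-3))) = -2544*(3/2 + 1/(3 + (9 + (-3)² - 1*(-3)))) = -2544*(3/2 + 1/(3 + (9 + 9 + 3))) = -2544*(3/2 + 1/(3 + 21)) = -2544*(3/2 + 1/24) = -2544*37/24 = -3922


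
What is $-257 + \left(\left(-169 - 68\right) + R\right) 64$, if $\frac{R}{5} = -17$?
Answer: $-20865$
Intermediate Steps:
$R = -85$ ($R = 5 \left(-17\right) = -85$)
$-257 + \left(\left(-169 - 68\right) + R\right) 64 = -257 + \left(\left(-169 - 68\right) - 85\right) 64 = -257 + \left(-237 - 85\right) 64 = -257 - 20608 = -20865$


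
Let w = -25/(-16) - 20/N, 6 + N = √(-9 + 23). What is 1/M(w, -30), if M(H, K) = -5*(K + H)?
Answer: 12944/1454875 + 512*√14/1454875 ≈ 0.010214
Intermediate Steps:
N = -6 + √14 (N = -6 + √(-9 + 23) = -6 + √14 ≈ -2.2583)
w = 25/16 - 20/(-6 + √14) (w = -25/(-16) - 20/(-6 + √14) = -25*(-1/16) - 20/(-6 + √14) = 25/16 - 20/(-6 + √14) ≈ 10.419)
M(H, K) = -5*H - 5*K (M(H, K) = -5*(H + K) = -5*H - 5*K)
1/M(w, -30) = 1/(-5*(1235/176 + 10*√14/11) - 5*(-30)) = 1/((-6175/176 - 50*√14/11) + 150) = 1/(20225/176 - 50*√14/11)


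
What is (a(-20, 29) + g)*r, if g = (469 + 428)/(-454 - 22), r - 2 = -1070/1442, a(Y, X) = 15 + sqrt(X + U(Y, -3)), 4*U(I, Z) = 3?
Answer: 5662401/343196 + 907*sqrt(119)/1442 ≈ 23.360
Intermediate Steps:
U(I, Z) = 3/4 (U(I, Z) = (1/4)*3 = 3/4)
a(Y, X) = 15 + sqrt(3/4 + X) (a(Y, X) = 15 + sqrt(X + 3/4) = 15 + sqrt(3/4 + X))
r = 907/721 (r = 2 - 1070/1442 = 2 - 1070*1/1442 = 2 - 535/721 = 907/721 ≈ 1.2580)
g = -897/476 (g = 897/(-476) = 897*(-1/476) = -897/476 ≈ -1.8845)
(a(-20, 29) + g)*r = ((15 + sqrt(3 + 4*29)/2) - 897/476)*(907/721) = ((15 + sqrt(3 + 116)/2) - 897/476)*(907/721) = ((15 + sqrt(119)/2) - 897/476)*(907/721) = (6243/476 + sqrt(119)/2)*(907/721) = 5662401/343196 + 907*sqrt(119)/1442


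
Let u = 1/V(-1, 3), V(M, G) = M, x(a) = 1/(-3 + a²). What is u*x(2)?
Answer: -1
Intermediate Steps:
u = -1 (u = 1/(-1) = -1)
u*x(2) = -1/(-3 + 2²) = -1/(-3 + 4) = -1/1 = -1*1 = -1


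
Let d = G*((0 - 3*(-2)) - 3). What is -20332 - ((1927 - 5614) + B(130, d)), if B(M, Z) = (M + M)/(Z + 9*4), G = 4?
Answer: -199805/12 ≈ -16650.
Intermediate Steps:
d = 12 (d = 4*((0 - 3*(-2)) - 3) = 4*((0 + 6) - 3) = 4*(6 - 3) = 4*3 = 12)
B(M, Z) = 2*M/(36 + Z) (B(M, Z) = (2*M)/(Z + 36) = (2*M)/(36 + Z) = 2*M/(36 + Z))
-20332 - ((1927 - 5614) + B(130, d)) = -20332 - ((1927 - 5614) + 2*130/(36 + 12)) = -20332 - (-3687 + 2*130/48) = -20332 - (-3687 + 2*130*(1/48)) = -20332 - (-3687 + 65/12) = -20332 - 1*(-44179/12) = -20332 + 44179/12 = -199805/12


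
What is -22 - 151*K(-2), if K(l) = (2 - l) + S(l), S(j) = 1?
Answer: -777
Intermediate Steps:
K(l) = 3 - l (K(l) = (2 - l) + 1 = 3 - l)
-22 - 151*K(-2) = -22 - 151*(3 - 1*(-2)) = -22 - 151*(3 + 2) = -22 - 151*5 = -22 - 755 = -777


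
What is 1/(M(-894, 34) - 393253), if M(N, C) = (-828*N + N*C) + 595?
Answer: 1/317178 ≈ 3.1528e-6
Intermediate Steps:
M(N, C) = 595 - 828*N + C*N (M(N, C) = (-828*N + C*N) + 595 = 595 - 828*N + C*N)
1/(M(-894, 34) - 393253) = 1/((595 - 828*(-894) + 34*(-894)) - 393253) = 1/((595 + 740232 - 30396) - 393253) = 1/(710431 - 393253) = 1/317178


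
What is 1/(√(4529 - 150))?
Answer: √4379/4379 ≈ 0.015112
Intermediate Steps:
1/(√(4529 - 150)) = 1/(√4379) = √4379/4379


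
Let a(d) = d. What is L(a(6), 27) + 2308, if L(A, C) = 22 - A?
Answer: 2324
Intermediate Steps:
L(a(6), 27) + 2308 = (22 - 1*6) + 2308 = (22 - 6) + 2308 = 16 + 2308 = 2324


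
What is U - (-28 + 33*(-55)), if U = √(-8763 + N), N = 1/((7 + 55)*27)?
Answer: 1843 + I*√2728482546/558 ≈ 1843.0 + 93.611*I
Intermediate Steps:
N = 1/1674 (N = 1/(62*27) = 1/1674 ≈ 0.00059737)
U = I*√2728482546/558 (U = √(-8763 + 1/1674) = √(-14669261/1674) = I*√2728482546/558 ≈ 93.611*I)
U - (-28 + 33*(-55)) = I*√2728482546/558 - (-28 + 33*(-55)) = I*√2728482546/558 - (-28 - 1815) = I*√2728482546/558 - 1*(-1843) = I*√2728482546/558 + 1843 = 1843 + I*√2728482546/558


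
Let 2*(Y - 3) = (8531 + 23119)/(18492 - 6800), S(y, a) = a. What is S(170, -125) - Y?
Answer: -1512401/11692 ≈ -129.35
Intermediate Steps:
Y = 50901/11692 (Y = 3 + ((8531 + 23119)/(18492 - 6800))/2 = 3 + (31650/11692)/2 = 3 + (31650*(1/11692))/2 = 3 + (½)*(15825/5846) = 3 + 15825/11692 = 50901/11692 ≈ 4.3535)
S(170, -125) - Y = -125 - 1*50901/11692 = -125 - 50901/11692 = -1512401/11692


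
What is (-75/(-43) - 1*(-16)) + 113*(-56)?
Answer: -271341/43 ≈ -6310.3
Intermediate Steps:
(-75/(-43) - 1*(-16)) + 113*(-56) = (-75*(-1/43) + 16) - 6328 = (75/43 + 16) - 6328 = 763/43 - 6328 = -271341/43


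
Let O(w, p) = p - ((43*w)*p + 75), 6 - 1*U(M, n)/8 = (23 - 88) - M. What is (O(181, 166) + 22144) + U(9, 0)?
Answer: -1269103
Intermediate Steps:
U(M, n) = 568 + 8*M (U(M, n) = 48 - 8*((23 - 88) - M) = 48 - 8*(-65 - M) = 48 + (520 + 8*M) = 568 + 8*M)
O(w, p) = -75 + p - 43*p*w (O(w, p) = p - (43*p*w + 75) = p - (75 + 43*p*w) = p + (-75 - 43*p*w) = -75 + p - 43*p*w)
(O(181, 166) + 22144) + U(9, 0) = ((-75 + 166 - 43*166*181) + 22144) + (568 + 8*9) = ((-75 + 166 - 1291978) + 22144) + (568 + 72) = (-1291887 + 22144) + 640 = -1269743 + 640 = -1269103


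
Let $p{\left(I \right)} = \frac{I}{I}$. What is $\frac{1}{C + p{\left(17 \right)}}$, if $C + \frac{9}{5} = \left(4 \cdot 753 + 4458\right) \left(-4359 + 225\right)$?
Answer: $- \frac{5}{154404904} \approx -3.2382 \cdot 10^{-8}$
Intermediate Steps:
$C = - \frac{154404909}{5}$ ($C = - \frac{9}{5} + \left(4 \cdot 753 + 4458\right) \left(-4359 + 225\right) = - \frac{9}{5} + \left(3012 + 4458\right) \left(-4134\right) = - \frac{9}{5} + 7470 \left(-4134\right) = - \frac{9}{5} - 30880980 = - \frac{154404909}{5} \approx -3.0881 \cdot 10^{7}$)
$p{\left(I \right)} = 1$
$\frac{1}{C + p{\left(17 \right)}} = \frac{1}{- \frac{154404909}{5} + 1} = \frac{1}{- \frac{154404904}{5}} = - \frac{5}{154404904}$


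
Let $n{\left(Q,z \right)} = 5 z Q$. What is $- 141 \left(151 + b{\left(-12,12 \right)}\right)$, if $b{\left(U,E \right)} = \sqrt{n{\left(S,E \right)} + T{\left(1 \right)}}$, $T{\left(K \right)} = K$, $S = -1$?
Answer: $-21291 - 141 i \sqrt{59} \approx -21291.0 - 1083.0 i$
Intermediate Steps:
$n{\left(Q,z \right)} = 5 Q z$
$b{\left(U,E \right)} = \sqrt{1 - 5 E}$ ($b{\left(U,E \right)} = \sqrt{5 \left(-1\right) E + 1} = \sqrt{- 5 E + 1} = \sqrt{1 - 5 E}$)
$- 141 \left(151 + b{\left(-12,12 \right)}\right) = - 141 \left(151 + \sqrt{1 - 60}\right) = - 141 \left(151 + \sqrt{-59}\right) = - 141 \left(151 + i \sqrt{59}\right) = -21291 - 141 i \sqrt{59}$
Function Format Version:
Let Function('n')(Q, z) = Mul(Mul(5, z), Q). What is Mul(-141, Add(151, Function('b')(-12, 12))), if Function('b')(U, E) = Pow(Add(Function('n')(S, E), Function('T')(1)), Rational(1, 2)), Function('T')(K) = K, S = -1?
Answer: Add(-21291, Mul(-141, I, Pow(59, Rational(1, 2)))) ≈ Add(-21291., Mul(-1083.0, I))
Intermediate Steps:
Function('n')(Q, z) = Mul(5, Q, z)
Function('b')(U, E) = Pow(Add(1, Mul(-5, E)), Rational(1, 2)) (Function('b')(U, E) = Pow(Add(Mul(5, -1, E), 1), Rational(1, 2)) = Pow(Add(Mul(-5, E), 1), Rational(1, 2)) = Pow(Add(1, Mul(-5, E)), Rational(1, 2)))
Mul(-141, Add(151, Function('b')(-12, 12))) = Mul(-141, Add(151, Pow(Add(1, Mul(-5, 12)), Rational(1, 2)))) = Mul(-141, Add(151, Pow(Add(1, -60), Rational(1, 2)))) = Mul(-141, Add(151, Pow(-59, Rational(1, 2)))) = Mul(-141, Add(151, Mul(I, Pow(59, Rational(1, 2))))) = Add(-21291, Mul(-141, I, Pow(59, Rational(1, 2))))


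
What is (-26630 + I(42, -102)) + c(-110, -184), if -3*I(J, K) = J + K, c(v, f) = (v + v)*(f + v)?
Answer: 38070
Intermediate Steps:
c(v, f) = 2*v*(f + v) (c(v, f) = (2*v)*(f + v) = 2*v*(f + v))
I(J, K) = -J/3 - K/3 (I(J, K) = -(J + K)/3 = -J/3 - K/3)
(-26630 + I(42, -102)) + c(-110, -184) = (-26630 + (-⅓*42 - ⅓*(-102))) + 2*(-110)*(-184 - 110) = (-26630 + (-14 + 34)) + 2*(-110)*(-294) = (-26630 + 20) + 64680 = -26610 + 64680 = 38070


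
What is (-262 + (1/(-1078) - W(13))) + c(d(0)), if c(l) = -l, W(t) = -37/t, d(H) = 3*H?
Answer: -3631795/14014 ≈ -259.15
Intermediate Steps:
(-262 + (1/(-1078) - W(13))) + c(d(0)) = (-262 + (1/(-1078) - (-37)/13)) - 3*0 = (-262 + (-1/1078 - (-37)/13)) - 1*0 = (-262 + (-1/1078 - 1*(-37/13))) + 0 = (-262 + (-1/1078 + 37/13)) + 0 = (-262 + 39873/14014) + 0 = -3631795/14014 + 0 = -3631795/14014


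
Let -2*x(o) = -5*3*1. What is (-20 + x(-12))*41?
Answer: -1025/2 ≈ -512.50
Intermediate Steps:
x(o) = 15/2 (x(o) = -(-5*3)/2 = -(-15)/2 = -½*(-15) = 15/2)
(-20 + x(-12))*41 = (-20 + 15/2)*41 = -25/2*41 = -1025/2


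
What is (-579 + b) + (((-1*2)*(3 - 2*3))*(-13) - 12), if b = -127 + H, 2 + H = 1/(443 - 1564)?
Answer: -894559/1121 ≈ -798.00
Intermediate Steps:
H = -2243/1121 (H = -2 + 1/(443 - 1564) = -2 + 1/(-1121) = -2 - 1/1121 = -2243/1121 ≈ -2.0009)
b = -144610/1121 (b = -127 - 2243/1121 = -144610/1121 ≈ -129.00)
(-579 + b) + (((-1*2)*(3 - 2*3))*(-13) - 12) = (-579 - 144610/1121) + (((-1*2)*(3 - 2*3))*(-13) - 12) = -793669/1121 + (-2*(3 - 6)*(-13) - 12) = -793669/1121 + (-2*(-3)*(-13) - 12) = -793669/1121 + (6*(-13) - 12) = -793669/1121 + (-78 - 12) = -793669/1121 - 90 = -894559/1121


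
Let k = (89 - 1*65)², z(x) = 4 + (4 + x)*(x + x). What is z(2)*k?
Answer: 16128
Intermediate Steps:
z(x) = 4 + 2*x*(4 + x) (z(x) = 4 + (4 + x)*(2*x) = 4 + 2*x*(4 + x))
k = 576 (k = (89 - 65)² = 24² = 576)
z(2)*k = (4 + 2*2² + 8*2)*576 = (4 + 2*4 + 16)*576 = (4 + 8 + 16)*576 = 28*576 = 16128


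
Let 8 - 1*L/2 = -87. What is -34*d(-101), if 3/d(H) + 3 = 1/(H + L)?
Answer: 4539/133 ≈ 34.128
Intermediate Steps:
L = 190 (L = 16 - 2*(-87) = 16 + 174 = 190)
d(H) = 3/(-3 + 1/(190 + H)) (d(H) = 3/(-3 + 1/(H + 190)) = 3/(-3 + 1/(190 + H)))
-34*d(-101) = -102*(-190 - 1*(-101))/(569 + 3*(-101)) = -102*(-190 + 101)/(569 - 303) = -102*(-89)/266 = -34*(-267/266) = 4539/133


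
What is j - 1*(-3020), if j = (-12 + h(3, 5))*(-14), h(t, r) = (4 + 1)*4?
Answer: 2908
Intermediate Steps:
h(t, r) = 20 (h(t, r) = 5*4 = 20)
j = -112 (j = (-12 + 20)*(-14) = 8*(-14) = -112)
j - 1*(-3020) = -112 - 1*(-3020) = -112 + 3020 = 2908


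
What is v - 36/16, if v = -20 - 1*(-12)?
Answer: -41/4 ≈ -10.250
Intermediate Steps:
v = -8 (v = -20 + 12 = -8)
v - 36/16 = -8 - 36/16 = -8 - 36*1/16 = -8 - 9/4 = -41/4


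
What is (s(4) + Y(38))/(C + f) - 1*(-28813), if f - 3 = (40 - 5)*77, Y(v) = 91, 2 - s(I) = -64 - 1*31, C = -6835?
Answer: 119199193/4137 ≈ 28813.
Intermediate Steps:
s(I) = 97 (s(I) = 2 - (-64 - 1*31) = 2 - (-64 - 31) = 2 - 1*(-95) = 2 + 95 = 97)
f = 2698 (f = 3 + (40 - 5)*77 = 3 + 35*77 = 3 + 2695 = 2698)
(s(4) + Y(38))/(C + f) - 1*(-28813) = (97 + 91)/(-6835 + 2698) - 1*(-28813) = 188/(-4137) + 28813 = 188*(-1/4137) + 28813 = -188/4137 + 28813 = 119199193/4137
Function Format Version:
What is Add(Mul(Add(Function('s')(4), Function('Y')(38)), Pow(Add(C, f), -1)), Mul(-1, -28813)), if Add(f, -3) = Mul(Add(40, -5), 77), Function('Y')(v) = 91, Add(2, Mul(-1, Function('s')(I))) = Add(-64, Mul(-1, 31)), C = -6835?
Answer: Rational(119199193, 4137) ≈ 28813.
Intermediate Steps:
Function('s')(I) = 97 (Function('s')(I) = Add(2, Mul(-1, Add(-64, Mul(-1, 31)))) = Add(2, Mul(-1, Add(-64, -31))) = Add(2, Mul(-1, -95)) = Add(2, 95) = 97)
f = 2698 (f = Add(3, Mul(Add(40, -5), 77)) = Add(3, Mul(35, 77)) = Add(3, 2695) = 2698)
Add(Mul(Add(Function('s')(4), Function('Y')(38)), Pow(Add(C, f), -1)), Mul(-1, -28813)) = Add(Mul(Add(97, 91), Pow(Add(-6835, 2698), -1)), Mul(-1, -28813)) = Add(Mul(188, Pow(-4137, -1)), 28813) = Add(Mul(188, Rational(-1, 4137)), 28813) = Add(Rational(-188, 4137), 28813) = Rational(119199193, 4137)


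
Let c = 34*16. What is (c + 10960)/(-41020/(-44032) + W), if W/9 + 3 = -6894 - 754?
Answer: -126636032/757989617 ≈ -0.16707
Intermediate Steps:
c = 544
W = -68859 (W = -27 + 9*(-6894 - 754) = -27 + 9*(-7648) = -27 - 68832 = -68859)
(c + 10960)/(-41020/(-44032) + W) = (544 + 10960)/(-41020/(-44032) - 68859) = 11504/(-41020*(-1/44032) - 68859) = 11504/(10255/11008 - 68859) = 11504/(-757989617/11008) = 11504*(-11008/757989617) = -126636032/757989617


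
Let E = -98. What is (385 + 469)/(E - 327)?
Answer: -854/425 ≈ -2.0094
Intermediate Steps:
(385 + 469)/(E - 327) = (385 + 469)/(-98 - 327) = 854/(-425) = 854*(-1/425) = -854/425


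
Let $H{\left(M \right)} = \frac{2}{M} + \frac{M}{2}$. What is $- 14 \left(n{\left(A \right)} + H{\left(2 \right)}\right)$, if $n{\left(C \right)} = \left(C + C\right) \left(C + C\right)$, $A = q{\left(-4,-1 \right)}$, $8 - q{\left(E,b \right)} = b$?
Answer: $-4564$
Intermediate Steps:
$q{\left(E,b \right)} = 8 - b$
$A = 9$ ($A = 8 - -1 = 8 + 1 = 9$)
$H{\left(M \right)} = \frac{M}{2} + \frac{2}{M}$ ($H{\left(M \right)} = \frac{2}{M} + M \frac{1}{2} = \frac{2}{M} + \frac{M}{2} = \frac{M}{2} + \frac{2}{M}$)
$n{\left(C \right)} = 4 C^{2}$ ($n{\left(C \right)} = 2 C 2 C = 4 C^{2}$)
$- 14 \left(n{\left(A \right)} + H{\left(2 \right)}\right) = - 14 \left(4 \cdot 9^{2} + \left(\frac{1}{2} \cdot 2 + \frac{2}{2}\right)\right) = - 14 \left(4 \cdot 81 + \left(1 + 2 \cdot \frac{1}{2}\right)\right) = - 14 \left(324 + \left(1 + 1\right)\right) = - 14 \left(324 + 2\right) = \left(-14\right) 326 = -4564$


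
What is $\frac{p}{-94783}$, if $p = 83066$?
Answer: $- \frac{83066}{94783} \approx -0.87638$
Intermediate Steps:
$\frac{p}{-94783} = \frac{83066}{-94783} = 83066 \left(- \frac{1}{94783}\right) = - \frac{83066}{94783}$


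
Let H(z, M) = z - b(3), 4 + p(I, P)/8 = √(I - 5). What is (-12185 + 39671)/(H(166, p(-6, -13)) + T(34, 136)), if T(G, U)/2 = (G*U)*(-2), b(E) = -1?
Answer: -27486/18329 ≈ -1.4996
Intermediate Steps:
p(I, P) = -32 + 8*√(-5 + I) (p(I, P) = -32 + 8*√(I - 5) = -32 + 8*√(-5 + I))
T(G, U) = -4*G*U (T(G, U) = 2*((G*U)*(-2)) = 2*(-2*G*U) = -4*G*U)
H(z, M) = 1 + z (H(z, M) = z - 1*(-1) = z + 1 = 1 + z)
(-12185 + 39671)/(H(166, p(-6, -13)) + T(34, 136)) = (-12185 + 39671)/((1 + 166) - 4*34*136) = 27486/(167 - 18496) = 27486/(-18329) = 27486*(-1/18329) = -27486/18329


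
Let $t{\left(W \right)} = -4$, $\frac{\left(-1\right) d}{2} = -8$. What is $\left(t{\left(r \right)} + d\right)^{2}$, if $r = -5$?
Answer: $144$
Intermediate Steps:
$d = 16$ ($d = \left(-2\right) \left(-8\right) = 16$)
$\left(t{\left(r \right)} + d\right)^{2} = \left(-4 + 16\right)^{2} = 12^{2} = 144$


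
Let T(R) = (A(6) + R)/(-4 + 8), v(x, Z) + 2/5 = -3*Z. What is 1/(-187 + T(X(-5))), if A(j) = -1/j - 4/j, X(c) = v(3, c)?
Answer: -120/22027 ≈ -0.0054479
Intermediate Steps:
v(x, Z) = -⅖ - 3*Z
X(c) = -⅖ - 3*c
A(j) = -5/j
T(R) = -5/24 + R/4 (T(R) = (-5/6 + R)/(-4 + 8) = (-5*⅙ + R)/4 = (-⅚ + R)*(¼) = -5/24 + R/4)
1/(-187 + T(X(-5))) = 1/(-187 + (-5/24 + (-⅖ - 3*(-5))/4)) = 1/(-187 + (-5/24 + (-⅖ + 15)/4)) = 1/(-187 + (-5/24 + (¼)*(73/5))) = 1/(-187 + (-5/24 + 73/20)) = 1/(-187 + 413/120) = 1/(-22027/120) = -120/22027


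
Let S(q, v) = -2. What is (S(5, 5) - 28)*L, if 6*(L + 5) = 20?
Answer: 50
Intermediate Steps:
L = -5/3 (L = -5 + (⅙)*20 = -5 + 10/3 = -5/3 ≈ -1.6667)
(S(5, 5) - 28)*L = (-2 - 28)*(-5/3) = -30*(-5/3) = 50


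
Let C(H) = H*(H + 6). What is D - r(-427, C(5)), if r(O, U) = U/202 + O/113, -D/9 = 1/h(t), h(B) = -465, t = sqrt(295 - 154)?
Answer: 12474523/3538030 ≈ 3.5258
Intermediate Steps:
t = sqrt(141) ≈ 11.874
C(H) = H*(6 + H)
D = 3/155 (D = -9/(-465) = -9*(-1/465) = 3/155 ≈ 0.019355)
r(O, U) = O/113 + U/202 (r(O, U) = U*(1/202) + O*(1/113) = U/202 + O/113 = O/113 + U/202)
D - r(-427, C(5)) = 3/155 - ((1/113)*(-427) + (5*(6 + 5))/202) = 3/155 - (-427/113 + (5*11)/202) = 3/155 - (-427/113 + (1/202)*55) = 3/155 - (-427/113 + 55/202) = 3/155 - 1*(-80039/22826) = 3/155 + 80039/22826 = 12474523/3538030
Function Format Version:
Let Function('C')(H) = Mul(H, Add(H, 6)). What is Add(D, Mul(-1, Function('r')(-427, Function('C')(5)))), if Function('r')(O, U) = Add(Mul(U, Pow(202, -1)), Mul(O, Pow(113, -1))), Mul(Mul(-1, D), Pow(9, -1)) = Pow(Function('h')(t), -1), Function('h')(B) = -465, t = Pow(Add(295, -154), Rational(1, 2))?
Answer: Rational(12474523, 3538030) ≈ 3.5258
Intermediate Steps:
t = Pow(141, Rational(1, 2)) ≈ 11.874
Function('C')(H) = Mul(H, Add(6, H))
D = Rational(3, 155) (D = Mul(-9, Pow(-465, -1)) = Mul(-9, Rational(-1, 465)) = Rational(3, 155) ≈ 0.019355)
Function('r')(O, U) = Add(Mul(Rational(1, 113), O), Mul(Rational(1, 202), U)) (Function('r')(O, U) = Add(Mul(U, Rational(1, 202)), Mul(O, Rational(1, 113))) = Add(Mul(Rational(1, 202), U), Mul(Rational(1, 113), O)) = Add(Mul(Rational(1, 113), O), Mul(Rational(1, 202), U)))
Add(D, Mul(-1, Function('r')(-427, Function('C')(5)))) = Add(Rational(3, 155), Mul(-1, Add(Mul(Rational(1, 113), -427), Mul(Rational(1, 202), Mul(5, Add(6, 5)))))) = Add(Rational(3, 155), Mul(-1, Add(Rational(-427, 113), Mul(Rational(1, 202), Mul(5, 11))))) = Add(Rational(3, 155), Mul(-1, Add(Rational(-427, 113), Mul(Rational(1, 202), 55)))) = Add(Rational(3, 155), Mul(-1, Add(Rational(-427, 113), Rational(55, 202)))) = Add(Rational(3, 155), Mul(-1, Rational(-80039, 22826))) = Add(Rational(3, 155), Rational(80039, 22826)) = Rational(12474523, 3538030)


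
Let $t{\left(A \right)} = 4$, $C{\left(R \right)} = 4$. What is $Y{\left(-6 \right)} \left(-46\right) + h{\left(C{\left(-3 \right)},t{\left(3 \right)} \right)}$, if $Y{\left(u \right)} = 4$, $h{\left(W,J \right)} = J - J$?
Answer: $-184$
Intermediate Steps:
$h{\left(W,J \right)} = 0$
$Y{\left(-6 \right)} \left(-46\right) + h{\left(C{\left(-3 \right)},t{\left(3 \right)} \right)} = 4 \left(-46\right) + 0 = -184 + 0 = -184$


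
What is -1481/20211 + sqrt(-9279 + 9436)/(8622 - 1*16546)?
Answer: -1481/20211 - sqrt(157)/7924 ≈ -0.074858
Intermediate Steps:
-1481/20211 + sqrt(-9279 + 9436)/(8622 - 1*16546) = -1481*1/20211 + sqrt(157)/(8622 - 16546) = -1481/20211 + sqrt(157)/(-7924) = -1481/20211 + sqrt(157)*(-1/7924) = -1481/20211 - sqrt(157)/7924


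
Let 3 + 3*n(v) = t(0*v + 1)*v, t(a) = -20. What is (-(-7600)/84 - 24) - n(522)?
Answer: 74497/21 ≈ 3547.5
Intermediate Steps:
n(v) = -1 - 20*v/3 (n(v) = -1 + (-20*v)/3 = -1 - 20*v/3)
(-(-7600)/84 - 24) - n(522) = (-(-7600)/84 - 24) - (-1 - 20/3*522) = (-(-7600)/84 - 24) - (-1 - 3480) = (-200*(-19/42) - 24) - 1*(-3481) = (1900/21 - 24) + 3481 = 1396/21 + 3481 = 74497/21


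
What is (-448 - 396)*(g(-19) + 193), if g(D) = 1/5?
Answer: -815304/5 ≈ -1.6306e+5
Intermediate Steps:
g(D) = 1/5
(-448 - 396)*(g(-19) + 193) = (-448 - 396)*(1/5 + 193) = -844*966/5 = -815304/5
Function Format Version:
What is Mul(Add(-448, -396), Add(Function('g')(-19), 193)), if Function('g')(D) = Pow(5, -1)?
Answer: Rational(-815304, 5) ≈ -1.6306e+5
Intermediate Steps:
Function('g')(D) = Rational(1, 5)
Mul(Add(-448, -396), Add(Function('g')(-19), 193)) = Mul(Add(-448, -396), Add(Rational(1, 5), 193)) = Mul(-844, Rational(966, 5)) = Rational(-815304, 5)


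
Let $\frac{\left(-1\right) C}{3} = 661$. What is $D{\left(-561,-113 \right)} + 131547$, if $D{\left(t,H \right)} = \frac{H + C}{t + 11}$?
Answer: $\frac{36176473}{275} \approx 1.3155 \cdot 10^{5}$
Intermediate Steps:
$C = -1983$ ($C = \left(-3\right) 661 = -1983$)
$D{\left(t,H \right)} = \frac{-1983 + H}{11 + t}$ ($D{\left(t,H \right)} = \frac{H - 1983}{t + 11} = \frac{-1983 + H}{11 + t}$)
$D{\left(-561,-113 \right)} + 131547 = \frac{-1983 - 113}{11 - 561} + 131547 = \frac{1}{-550} \left(-2096\right) + 131547 = \left(- \frac{1}{550}\right) \left(-2096\right) + 131547 = \frac{1048}{275} + 131547 = \frac{36176473}{275}$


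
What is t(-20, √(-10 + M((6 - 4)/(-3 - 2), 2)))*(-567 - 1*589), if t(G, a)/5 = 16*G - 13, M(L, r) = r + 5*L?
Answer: 1924740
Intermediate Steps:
t(G, a) = -65 + 80*G (t(G, a) = 5*(16*G - 13) = 5*(-13 + 16*G) = -65 + 80*G)
t(-20, √(-10 + M((6 - 4)/(-3 - 2), 2)))*(-567 - 1*589) = (-65 + 80*(-20))*(-567 - 1*589) = (-65 - 1600)*(-567 - 589) = -1665*(-1156) = 1924740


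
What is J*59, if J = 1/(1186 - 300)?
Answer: 59/886 ≈ 0.066591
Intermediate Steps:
J = 1/886 ≈ 0.0011287
J*59 = (1/886)*59 = 59/886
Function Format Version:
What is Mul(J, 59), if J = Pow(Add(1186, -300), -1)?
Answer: Rational(59, 886) ≈ 0.066591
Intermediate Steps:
J = Rational(1, 886) (J = Pow(886, -1) = Rational(1, 886) ≈ 0.0011287)
Mul(J, 59) = Mul(Rational(1, 886), 59) = Rational(59, 886)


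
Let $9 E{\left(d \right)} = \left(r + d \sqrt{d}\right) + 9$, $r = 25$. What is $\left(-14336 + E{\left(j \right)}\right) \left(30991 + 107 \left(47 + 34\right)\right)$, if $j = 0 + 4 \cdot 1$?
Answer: $- \frac{1705056052}{3} \approx -5.6835 \cdot 10^{8}$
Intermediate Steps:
$j = 4$ ($j = 0 + 4 = 4$)
$E{\left(d \right)} = \frac{34}{9} + \frac{d^{\frac{3}{2}}}{9}$ ($E{\left(d \right)} = \frac{\left(25 + d \sqrt{d}\right) + 9}{9} = \frac{\left(25 + d^{\frac{3}{2}}\right) + 9}{9} = \frac{34 + d^{\frac{3}{2}}}{9} = \frac{34}{9} + \frac{d^{\frac{3}{2}}}{9}$)
$\left(-14336 + E{\left(j \right)}\right) \left(30991 + 107 \left(47 + 34\right)\right) = \left(-14336 + \left(\frac{34}{9} + \frac{4^{\frac{3}{2}}}{9}\right)\right) \left(30991 + 107 \left(47 + 34\right)\right) = \left(-14336 + \left(\frac{34}{9} + \frac{1}{9} \cdot 8\right)\right) \left(30991 + 107 \cdot 81\right) = \left(-14336 + \left(\frac{34}{9} + \frac{8}{9}\right)\right) \left(30991 + 8667\right) = \left(-14336 + \frac{14}{3}\right) 39658 = \left(- \frac{42994}{3}\right) 39658 = - \frac{1705056052}{3}$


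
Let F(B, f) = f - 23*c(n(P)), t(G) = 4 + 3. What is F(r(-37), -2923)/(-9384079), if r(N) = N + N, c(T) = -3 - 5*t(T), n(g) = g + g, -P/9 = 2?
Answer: 2049/9384079 ≈ 0.00021835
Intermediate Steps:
P = -18 (P = -9*2 = -18)
n(g) = 2*g
t(G) = 7
c(T) = -38 (c(T) = -3 - 5*7 = -3 - 35 = -38)
r(N) = 2*N
F(B, f) = 874 + f (F(B, f) = f - 23*(-38) = f + 874 = 874 + f)
F(r(-37), -2923)/(-9384079) = (874 - 2923)/(-9384079) = -2049*(-1/9384079) = 2049/9384079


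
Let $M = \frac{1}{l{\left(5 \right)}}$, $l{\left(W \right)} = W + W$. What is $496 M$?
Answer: $\frac{248}{5} \approx 49.6$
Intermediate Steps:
$l{\left(W \right)} = 2 W$
$M = \frac{1}{10}$ ($M = \frac{1}{2 \cdot 5} = \frac{1}{10} \approx 0.1$)
$496 M = 496 \cdot \frac{1}{10} = \frac{248}{5}$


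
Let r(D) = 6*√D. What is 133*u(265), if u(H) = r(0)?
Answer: 0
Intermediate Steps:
u(H) = 0 (u(H) = 6*√0 = 6*0 = 0)
133*u(265) = 133*0 = 0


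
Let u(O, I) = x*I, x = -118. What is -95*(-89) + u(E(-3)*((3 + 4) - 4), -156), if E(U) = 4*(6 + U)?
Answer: 26863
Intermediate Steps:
E(U) = 24 + 4*U
u(O, I) = -118*I
-95*(-89) + u(E(-3)*((3 + 4) - 4), -156) = -95*(-89) - 118*(-156) = 8455 + 18408 = 26863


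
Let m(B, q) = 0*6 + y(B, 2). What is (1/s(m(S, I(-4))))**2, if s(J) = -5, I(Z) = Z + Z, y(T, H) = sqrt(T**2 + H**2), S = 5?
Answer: 1/25 ≈ 0.040000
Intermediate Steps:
y(T, H) = sqrt(H**2 + T**2)
I(Z) = 2*Z
m(B, q) = sqrt(4 + B**2) (m(B, q) = 0*6 + sqrt(2**2 + B**2) = 0 + sqrt(4 + B**2) = sqrt(4 + B**2))
(1/s(m(S, I(-4))))**2 = (1/(-5))**2 = (-1/5)**2 = 1/25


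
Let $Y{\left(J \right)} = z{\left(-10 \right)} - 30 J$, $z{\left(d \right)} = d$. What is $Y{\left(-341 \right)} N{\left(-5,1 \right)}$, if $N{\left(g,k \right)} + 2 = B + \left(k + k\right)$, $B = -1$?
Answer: $-10220$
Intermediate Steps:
$N{\left(g,k \right)} = -3 + 2 k$ ($N{\left(g,k \right)} = -2 + \left(-1 + \left(k + k\right)\right) = -2 + \left(-1 + 2 k\right) = -3 + 2 k$)
$Y{\left(J \right)} = -10 - 30 J$
$Y{\left(-341 \right)} N{\left(-5,1 \right)} = \left(-10 - -10230\right) \left(-3 + 2 \cdot 1\right) = \left(-10 + 10230\right) \left(-3 + 2\right) = 10220 \left(-1\right) = -10220$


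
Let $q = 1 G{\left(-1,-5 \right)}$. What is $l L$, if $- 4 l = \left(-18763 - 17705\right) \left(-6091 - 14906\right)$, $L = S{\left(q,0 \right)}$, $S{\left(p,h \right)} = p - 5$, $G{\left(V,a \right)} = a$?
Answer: $1914296490$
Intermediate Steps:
$q = -5$ ($q = 1 \left(-5\right) = -5$)
$S{\left(p,h \right)} = -5 + p$
$L = -10$ ($L = -5 - 5 = -10$)
$l = -191429649$ ($l = - \frac{\left(-18763 - 17705\right) \left(-6091 - 14906\right)}{4} = - \frac{\left(-36468\right) \left(-20997\right)}{4} = \left(- \frac{1}{4}\right) 765718596 = -191429649$)
$l L = \left(-191429649\right) \left(-10\right) = 1914296490$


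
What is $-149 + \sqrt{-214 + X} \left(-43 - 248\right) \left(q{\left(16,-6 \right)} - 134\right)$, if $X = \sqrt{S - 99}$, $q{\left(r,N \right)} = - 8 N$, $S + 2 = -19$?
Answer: $-149 + 25026 \sqrt{-214 + 2 i \sqrt{30}} \approx 9218.1 + 3.6622 \cdot 10^{5} i$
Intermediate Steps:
$S = -21$ ($S = -2 - 19 = -21$)
$X = 2 i \sqrt{30}$ ($X = \sqrt{-21 - 99} = \sqrt{-120} = 2 i \sqrt{30} \approx 10.954 i$)
$-149 + \sqrt{-214 + X} \left(-43 - 248\right) \left(q{\left(16,-6 \right)} - 134\right) = -149 + \sqrt{-214 + 2 i \sqrt{30}} \left(-43 - 248\right) \left(\left(-8\right) \left(-6\right) - 134\right) = -149 + \sqrt{-214 + 2 i \sqrt{30}} \left(- 291 \left(48 - 134\right)\right) = -149 + \sqrt{-214 + 2 i \sqrt{30}} \left(\left(-291\right) \left(-86\right)\right) = -149 + \sqrt{-214 + 2 i \sqrt{30}} \cdot 25026 = -149 + 25026 \sqrt{-214 + 2 i \sqrt{30}}$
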